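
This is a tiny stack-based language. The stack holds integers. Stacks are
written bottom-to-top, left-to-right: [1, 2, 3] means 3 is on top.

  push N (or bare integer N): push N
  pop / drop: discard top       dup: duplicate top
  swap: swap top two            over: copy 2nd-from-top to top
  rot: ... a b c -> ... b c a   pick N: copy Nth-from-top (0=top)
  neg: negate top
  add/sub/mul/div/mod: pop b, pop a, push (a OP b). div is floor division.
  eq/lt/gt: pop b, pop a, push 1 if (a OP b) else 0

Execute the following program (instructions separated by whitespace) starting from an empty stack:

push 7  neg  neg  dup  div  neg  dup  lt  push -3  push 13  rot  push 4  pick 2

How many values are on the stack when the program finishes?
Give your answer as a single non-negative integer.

Answer: 5

Derivation:
After 'push 7': stack = [7] (depth 1)
After 'neg': stack = [-7] (depth 1)
After 'neg': stack = [7] (depth 1)
After 'dup': stack = [7, 7] (depth 2)
After 'div': stack = [1] (depth 1)
After 'neg': stack = [-1] (depth 1)
After 'dup': stack = [-1, -1] (depth 2)
After 'lt': stack = [0] (depth 1)
After 'push -3': stack = [0, -3] (depth 2)
After 'push 13': stack = [0, -3, 13] (depth 3)
After 'rot': stack = [-3, 13, 0] (depth 3)
After 'push 4': stack = [-3, 13, 0, 4] (depth 4)
After 'pick 2': stack = [-3, 13, 0, 4, 13] (depth 5)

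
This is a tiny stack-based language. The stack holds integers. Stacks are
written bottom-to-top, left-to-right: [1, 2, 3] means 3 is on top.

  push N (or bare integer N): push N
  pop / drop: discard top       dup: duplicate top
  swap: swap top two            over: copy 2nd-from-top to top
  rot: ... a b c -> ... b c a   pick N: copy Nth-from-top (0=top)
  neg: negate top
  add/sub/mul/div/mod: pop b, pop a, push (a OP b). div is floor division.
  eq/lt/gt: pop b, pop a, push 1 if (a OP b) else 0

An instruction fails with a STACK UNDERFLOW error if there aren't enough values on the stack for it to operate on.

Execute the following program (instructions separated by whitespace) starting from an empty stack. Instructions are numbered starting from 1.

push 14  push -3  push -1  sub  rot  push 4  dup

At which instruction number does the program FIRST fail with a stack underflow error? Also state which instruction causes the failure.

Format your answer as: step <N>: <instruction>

Step 1 ('push 14'): stack = [14], depth = 1
Step 2 ('push -3'): stack = [14, -3], depth = 2
Step 3 ('push -1'): stack = [14, -3, -1], depth = 3
Step 4 ('sub'): stack = [14, -2], depth = 2
Step 5 ('rot'): needs 3 value(s) but depth is 2 — STACK UNDERFLOW

Answer: step 5: rot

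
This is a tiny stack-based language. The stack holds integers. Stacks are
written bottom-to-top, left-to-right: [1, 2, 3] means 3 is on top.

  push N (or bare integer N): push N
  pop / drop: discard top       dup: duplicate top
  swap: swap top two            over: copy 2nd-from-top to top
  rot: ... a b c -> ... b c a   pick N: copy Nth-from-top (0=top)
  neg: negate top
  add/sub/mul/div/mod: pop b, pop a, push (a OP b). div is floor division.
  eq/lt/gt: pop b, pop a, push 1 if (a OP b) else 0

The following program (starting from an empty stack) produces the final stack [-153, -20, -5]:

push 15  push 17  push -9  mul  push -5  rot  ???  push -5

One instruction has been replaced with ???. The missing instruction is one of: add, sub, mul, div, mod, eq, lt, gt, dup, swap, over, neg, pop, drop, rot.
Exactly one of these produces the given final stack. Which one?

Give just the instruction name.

Answer: sub

Derivation:
Stack before ???: [-153, -5, 15]
Stack after ???:  [-153, -20]
The instruction that transforms [-153, -5, 15] -> [-153, -20] is: sub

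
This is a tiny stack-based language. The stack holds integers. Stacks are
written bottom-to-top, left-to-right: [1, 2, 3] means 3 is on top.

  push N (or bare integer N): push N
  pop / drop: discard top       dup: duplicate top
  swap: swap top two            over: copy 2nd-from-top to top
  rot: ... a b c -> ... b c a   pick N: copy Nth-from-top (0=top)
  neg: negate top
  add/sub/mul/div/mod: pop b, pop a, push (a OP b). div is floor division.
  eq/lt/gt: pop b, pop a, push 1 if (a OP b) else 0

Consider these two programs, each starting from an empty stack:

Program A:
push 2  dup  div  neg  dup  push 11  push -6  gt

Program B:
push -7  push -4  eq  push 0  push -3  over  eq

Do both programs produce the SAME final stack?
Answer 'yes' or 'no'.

Program A trace:
  After 'push 2': [2]
  After 'dup': [2, 2]
  After 'div': [1]
  After 'neg': [-1]
  After 'dup': [-1, -1]
  After 'push 11': [-1, -1, 11]
  After 'push -6': [-1, -1, 11, -6]
  After 'gt': [-1, -1, 1]
Program A final stack: [-1, -1, 1]

Program B trace:
  After 'push -7': [-7]
  After 'push -4': [-7, -4]
  After 'eq': [0]
  After 'push 0': [0, 0]
  After 'push -3': [0, 0, -3]
  After 'over': [0, 0, -3, 0]
  After 'eq': [0, 0, 0]
Program B final stack: [0, 0, 0]
Same: no

Answer: no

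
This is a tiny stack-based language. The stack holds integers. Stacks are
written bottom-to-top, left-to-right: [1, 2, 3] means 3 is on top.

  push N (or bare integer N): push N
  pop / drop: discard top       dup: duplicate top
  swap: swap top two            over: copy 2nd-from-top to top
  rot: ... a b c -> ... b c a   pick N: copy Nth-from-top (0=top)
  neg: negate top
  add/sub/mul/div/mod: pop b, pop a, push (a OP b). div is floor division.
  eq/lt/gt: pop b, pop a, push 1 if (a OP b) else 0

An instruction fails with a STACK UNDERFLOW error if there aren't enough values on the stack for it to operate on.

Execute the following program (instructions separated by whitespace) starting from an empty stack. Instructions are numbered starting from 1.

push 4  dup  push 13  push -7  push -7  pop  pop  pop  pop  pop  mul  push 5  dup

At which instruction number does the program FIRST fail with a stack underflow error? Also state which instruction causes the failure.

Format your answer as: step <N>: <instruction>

Step 1 ('push 4'): stack = [4], depth = 1
Step 2 ('dup'): stack = [4, 4], depth = 2
Step 3 ('push 13'): stack = [4, 4, 13], depth = 3
Step 4 ('push -7'): stack = [4, 4, 13, -7], depth = 4
Step 5 ('push -7'): stack = [4, 4, 13, -7, -7], depth = 5
Step 6 ('pop'): stack = [4, 4, 13, -7], depth = 4
Step 7 ('pop'): stack = [4, 4, 13], depth = 3
Step 8 ('pop'): stack = [4, 4], depth = 2
Step 9 ('pop'): stack = [4], depth = 1
Step 10 ('pop'): stack = [], depth = 0
Step 11 ('mul'): needs 2 value(s) but depth is 0 — STACK UNDERFLOW

Answer: step 11: mul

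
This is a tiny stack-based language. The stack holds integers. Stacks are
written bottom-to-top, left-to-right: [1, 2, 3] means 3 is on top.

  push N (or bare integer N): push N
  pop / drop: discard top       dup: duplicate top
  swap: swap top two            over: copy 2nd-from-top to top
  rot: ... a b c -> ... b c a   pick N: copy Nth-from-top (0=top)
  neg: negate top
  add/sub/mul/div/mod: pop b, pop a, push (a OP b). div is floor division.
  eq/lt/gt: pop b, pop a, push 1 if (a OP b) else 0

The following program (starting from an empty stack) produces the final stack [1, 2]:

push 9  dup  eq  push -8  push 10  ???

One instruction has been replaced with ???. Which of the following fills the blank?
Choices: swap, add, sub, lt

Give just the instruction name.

Answer: add

Derivation:
Stack before ???: [1, -8, 10]
Stack after ???:  [1, 2]
Checking each choice:
  swap: produces [1, 10, -8]
  add: MATCH
  sub: produces [1, -18]
  lt: produces [1, 1]


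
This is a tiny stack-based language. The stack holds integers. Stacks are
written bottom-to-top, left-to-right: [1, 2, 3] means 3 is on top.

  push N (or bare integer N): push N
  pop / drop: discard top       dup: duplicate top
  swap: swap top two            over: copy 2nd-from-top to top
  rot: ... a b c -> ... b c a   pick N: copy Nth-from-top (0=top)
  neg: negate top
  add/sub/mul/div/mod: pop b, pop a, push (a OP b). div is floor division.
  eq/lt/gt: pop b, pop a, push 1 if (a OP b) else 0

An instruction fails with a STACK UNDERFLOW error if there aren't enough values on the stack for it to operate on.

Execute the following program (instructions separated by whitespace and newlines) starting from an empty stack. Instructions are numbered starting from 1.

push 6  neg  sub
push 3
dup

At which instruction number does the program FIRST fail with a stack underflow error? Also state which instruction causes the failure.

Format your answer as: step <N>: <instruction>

Answer: step 3: sub

Derivation:
Step 1 ('push 6'): stack = [6], depth = 1
Step 2 ('neg'): stack = [-6], depth = 1
Step 3 ('sub'): needs 2 value(s) but depth is 1 — STACK UNDERFLOW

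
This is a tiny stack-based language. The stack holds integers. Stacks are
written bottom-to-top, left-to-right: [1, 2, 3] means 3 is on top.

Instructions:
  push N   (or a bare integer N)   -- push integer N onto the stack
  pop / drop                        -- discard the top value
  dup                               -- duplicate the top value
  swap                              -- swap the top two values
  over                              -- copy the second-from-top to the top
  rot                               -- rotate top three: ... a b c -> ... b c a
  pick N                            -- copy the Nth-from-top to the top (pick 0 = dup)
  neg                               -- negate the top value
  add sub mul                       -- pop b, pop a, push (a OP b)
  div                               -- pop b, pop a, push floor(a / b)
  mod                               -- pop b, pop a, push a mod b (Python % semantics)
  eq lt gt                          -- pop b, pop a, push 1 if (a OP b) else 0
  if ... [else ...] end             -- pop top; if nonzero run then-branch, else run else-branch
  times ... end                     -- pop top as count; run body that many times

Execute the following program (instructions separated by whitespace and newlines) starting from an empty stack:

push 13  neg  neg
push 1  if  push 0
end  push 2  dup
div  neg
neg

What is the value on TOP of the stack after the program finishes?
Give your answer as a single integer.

Answer: 1

Derivation:
After 'push 13': [13]
After 'neg': [-13]
After 'neg': [13]
After 'push 1': [13, 1]
After 'if': [13]
After 'push 0': [13, 0]
After 'push 2': [13, 0, 2]
After 'dup': [13, 0, 2, 2]
After 'div': [13, 0, 1]
After 'neg': [13, 0, -1]
After 'neg': [13, 0, 1]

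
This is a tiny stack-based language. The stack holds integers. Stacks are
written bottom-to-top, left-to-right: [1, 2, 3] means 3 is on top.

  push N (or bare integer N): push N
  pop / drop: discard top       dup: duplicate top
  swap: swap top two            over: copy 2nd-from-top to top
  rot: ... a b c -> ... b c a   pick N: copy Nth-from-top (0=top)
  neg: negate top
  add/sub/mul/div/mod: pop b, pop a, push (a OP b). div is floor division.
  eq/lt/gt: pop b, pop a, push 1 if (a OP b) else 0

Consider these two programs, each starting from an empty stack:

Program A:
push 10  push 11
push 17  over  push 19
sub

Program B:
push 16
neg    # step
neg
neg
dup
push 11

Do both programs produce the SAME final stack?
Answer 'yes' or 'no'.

Program A trace:
  After 'push 10': [10]
  After 'push 11': [10, 11]
  After 'push 17': [10, 11, 17]
  After 'over': [10, 11, 17, 11]
  After 'push 19': [10, 11, 17, 11, 19]
  After 'sub': [10, 11, 17, -8]
Program A final stack: [10, 11, 17, -8]

Program B trace:
  After 'push 16': [16]
  After 'neg': [-16]
  After 'neg': [16]
  After 'neg': [-16]
  After 'dup': [-16, -16]
  After 'push 11': [-16, -16, 11]
Program B final stack: [-16, -16, 11]
Same: no

Answer: no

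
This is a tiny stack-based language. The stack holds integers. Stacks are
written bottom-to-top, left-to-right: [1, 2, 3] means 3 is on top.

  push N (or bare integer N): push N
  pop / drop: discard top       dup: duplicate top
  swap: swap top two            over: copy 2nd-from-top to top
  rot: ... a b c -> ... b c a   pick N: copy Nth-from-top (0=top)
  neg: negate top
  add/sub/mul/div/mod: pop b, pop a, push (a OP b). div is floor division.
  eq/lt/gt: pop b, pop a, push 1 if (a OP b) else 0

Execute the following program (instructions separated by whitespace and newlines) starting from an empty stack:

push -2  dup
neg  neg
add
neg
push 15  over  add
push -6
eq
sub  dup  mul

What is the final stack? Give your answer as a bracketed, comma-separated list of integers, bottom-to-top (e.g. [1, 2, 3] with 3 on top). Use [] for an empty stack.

After 'push -2': [-2]
After 'dup': [-2, -2]
After 'neg': [-2, 2]
After 'neg': [-2, -2]
After 'add': [-4]
After 'neg': [4]
After 'push 15': [4, 15]
After 'over': [4, 15, 4]
After 'add': [4, 19]
After 'push -6': [4, 19, -6]
After 'eq': [4, 0]
After 'sub': [4]
After 'dup': [4, 4]
After 'mul': [16]

Answer: [16]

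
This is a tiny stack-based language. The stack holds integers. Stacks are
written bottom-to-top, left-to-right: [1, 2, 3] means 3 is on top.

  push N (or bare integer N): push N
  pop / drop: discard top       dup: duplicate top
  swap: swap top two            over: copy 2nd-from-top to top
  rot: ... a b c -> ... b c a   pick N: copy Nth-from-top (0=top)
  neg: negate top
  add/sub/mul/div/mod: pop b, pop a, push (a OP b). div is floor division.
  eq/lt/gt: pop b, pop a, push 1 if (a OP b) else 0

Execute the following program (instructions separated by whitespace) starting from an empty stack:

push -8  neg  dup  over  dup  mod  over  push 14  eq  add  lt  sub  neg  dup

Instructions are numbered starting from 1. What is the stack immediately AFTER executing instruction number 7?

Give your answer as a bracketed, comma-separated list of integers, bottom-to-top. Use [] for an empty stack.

Answer: [8, 8, 0, 8]

Derivation:
Step 1 ('push -8'): [-8]
Step 2 ('neg'): [8]
Step 3 ('dup'): [8, 8]
Step 4 ('over'): [8, 8, 8]
Step 5 ('dup'): [8, 8, 8, 8]
Step 6 ('mod'): [8, 8, 0]
Step 7 ('over'): [8, 8, 0, 8]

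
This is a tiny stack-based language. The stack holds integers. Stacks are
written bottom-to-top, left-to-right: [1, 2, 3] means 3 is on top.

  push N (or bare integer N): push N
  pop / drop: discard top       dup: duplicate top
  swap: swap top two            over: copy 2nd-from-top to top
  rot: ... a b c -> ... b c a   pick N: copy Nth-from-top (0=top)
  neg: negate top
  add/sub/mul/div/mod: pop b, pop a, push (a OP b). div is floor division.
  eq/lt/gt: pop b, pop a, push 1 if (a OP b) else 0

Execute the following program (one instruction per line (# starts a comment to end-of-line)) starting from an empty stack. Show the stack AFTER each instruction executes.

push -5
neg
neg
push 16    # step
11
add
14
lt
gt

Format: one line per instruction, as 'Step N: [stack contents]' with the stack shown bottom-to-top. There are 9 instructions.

Step 1: [-5]
Step 2: [5]
Step 3: [-5]
Step 4: [-5, 16]
Step 5: [-5, 16, 11]
Step 6: [-5, 27]
Step 7: [-5, 27, 14]
Step 8: [-5, 0]
Step 9: [0]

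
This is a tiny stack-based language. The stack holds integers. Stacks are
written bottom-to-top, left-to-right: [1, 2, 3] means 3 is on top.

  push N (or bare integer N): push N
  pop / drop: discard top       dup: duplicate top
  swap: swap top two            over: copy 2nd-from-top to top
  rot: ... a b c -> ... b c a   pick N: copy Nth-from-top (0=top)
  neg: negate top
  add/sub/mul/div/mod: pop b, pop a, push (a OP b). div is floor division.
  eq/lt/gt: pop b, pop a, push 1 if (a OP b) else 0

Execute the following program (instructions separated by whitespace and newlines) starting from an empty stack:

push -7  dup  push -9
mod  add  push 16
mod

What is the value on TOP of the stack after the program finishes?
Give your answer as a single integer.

Answer: 2

Derivation:
After 'push -7': [-7]
After 'dup': [-7, -7]
After 'push -9': [-7, -7, -9]
After 'mod': [-7, -7]
After 'add': [-14]
After 'push 16': [-14, 16]
After 'mod': [2]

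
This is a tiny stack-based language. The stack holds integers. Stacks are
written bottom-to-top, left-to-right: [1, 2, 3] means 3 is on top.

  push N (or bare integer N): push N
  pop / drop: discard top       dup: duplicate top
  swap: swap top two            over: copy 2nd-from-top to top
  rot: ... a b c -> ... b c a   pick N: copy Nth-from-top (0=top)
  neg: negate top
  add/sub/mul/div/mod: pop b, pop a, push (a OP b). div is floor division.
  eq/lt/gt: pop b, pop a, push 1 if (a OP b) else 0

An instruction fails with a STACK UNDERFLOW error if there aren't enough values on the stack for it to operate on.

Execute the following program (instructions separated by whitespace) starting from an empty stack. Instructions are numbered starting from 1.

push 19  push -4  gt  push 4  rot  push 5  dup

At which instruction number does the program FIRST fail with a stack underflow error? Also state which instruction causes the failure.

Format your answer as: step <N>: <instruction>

Answer: step 5: rot

Derivation:
Step 1 ('push 19'): stack = [19], depth = 1
Step 2 ('push -4'): stack = [19, -4], depth = 2
Step 3 ('gt'): stack = [1], depth = 1
Step 4 ('push 4'): stack = [1, 4], depth = 2
Step 5 ('rot'): needs 3 value(s) but depth is 2 — STACK UNDERFLOW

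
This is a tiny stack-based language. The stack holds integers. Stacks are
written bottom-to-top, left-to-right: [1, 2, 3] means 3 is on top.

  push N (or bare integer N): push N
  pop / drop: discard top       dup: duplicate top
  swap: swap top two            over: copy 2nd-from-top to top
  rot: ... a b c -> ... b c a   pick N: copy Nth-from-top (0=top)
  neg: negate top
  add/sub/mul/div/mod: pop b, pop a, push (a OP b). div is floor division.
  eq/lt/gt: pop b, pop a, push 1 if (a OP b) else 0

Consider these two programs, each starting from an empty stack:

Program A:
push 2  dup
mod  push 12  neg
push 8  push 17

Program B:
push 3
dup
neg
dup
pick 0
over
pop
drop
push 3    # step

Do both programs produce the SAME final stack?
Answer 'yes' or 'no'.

Program A trace:
  After 'push 2': [2]
  After 'dup': [2, 2]
  After 'mod': [0]
  After 'push 12': [0, 12]
  After 'neg': [0, -12]
  After 'push 8': [0, -12, 8]
  After 'push 17': [0, -12, 8, 17]
Program A final stack: [0, -12, 8, 17]

Program B trace:
  After 'push 3': [3]
  After 'dup': [3, 3]
  After 'neg': [3, -3]
  After 'dup': [3, -3, -3]
  After 'pick 0': [3, -3, -3, -3]
  After 'over': [3, -3, -3, -3, -3]
  After 'pop': [3, -3, -3, -3]
  After 'drop': [3, -3, -3]
  After 'push 3': [3, -3, -3, 3]
Program B final stack: [3, -3, -3, 3]
Same: no

Answer: no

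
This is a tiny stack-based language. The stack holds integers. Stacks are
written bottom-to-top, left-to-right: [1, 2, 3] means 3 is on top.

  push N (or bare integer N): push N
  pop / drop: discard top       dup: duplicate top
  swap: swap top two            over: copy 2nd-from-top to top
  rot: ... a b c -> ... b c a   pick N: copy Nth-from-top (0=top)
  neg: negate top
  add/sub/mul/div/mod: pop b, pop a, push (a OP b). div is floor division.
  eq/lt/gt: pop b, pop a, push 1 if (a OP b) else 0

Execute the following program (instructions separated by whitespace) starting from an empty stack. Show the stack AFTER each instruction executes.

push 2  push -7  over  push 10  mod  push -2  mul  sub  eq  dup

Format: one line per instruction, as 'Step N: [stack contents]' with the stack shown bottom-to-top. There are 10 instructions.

Step 1: [2]
Step 2: [2, -7]
Step 3: [2, -7, 2]
Step 4: [2, -7, 2, 10]
Step 5: [2, -7, 2]
Step 6: [2, -7, 2, -2]
Step 7: [2, -7, -4]
Step 8: [2, -3]
Step 9: [0]
Step 10: [0, 0]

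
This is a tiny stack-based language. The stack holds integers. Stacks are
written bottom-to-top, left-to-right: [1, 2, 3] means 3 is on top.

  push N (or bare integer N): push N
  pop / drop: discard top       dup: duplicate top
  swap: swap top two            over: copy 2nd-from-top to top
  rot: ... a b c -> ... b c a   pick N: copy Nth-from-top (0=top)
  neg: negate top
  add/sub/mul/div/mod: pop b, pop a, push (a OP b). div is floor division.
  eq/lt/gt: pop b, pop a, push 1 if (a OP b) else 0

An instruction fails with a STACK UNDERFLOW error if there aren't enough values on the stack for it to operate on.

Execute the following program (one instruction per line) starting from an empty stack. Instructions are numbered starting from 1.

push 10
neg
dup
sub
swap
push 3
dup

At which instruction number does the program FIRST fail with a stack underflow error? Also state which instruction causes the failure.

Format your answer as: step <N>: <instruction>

Answer: step 5: swap

Derivation:
Step 1 ('push 10'): stack = [10], depth = 1
Step 2 ('neg'): stack = [-10], depth = 1
Step 3 ('dup'): stack = [-10, -10], depth = 2
Step 4 ('sub'): stack = [0], depth = 1
Step 5 ('swap'): needs 2 value(s) but depth is 1 — STACK UNDERFLOW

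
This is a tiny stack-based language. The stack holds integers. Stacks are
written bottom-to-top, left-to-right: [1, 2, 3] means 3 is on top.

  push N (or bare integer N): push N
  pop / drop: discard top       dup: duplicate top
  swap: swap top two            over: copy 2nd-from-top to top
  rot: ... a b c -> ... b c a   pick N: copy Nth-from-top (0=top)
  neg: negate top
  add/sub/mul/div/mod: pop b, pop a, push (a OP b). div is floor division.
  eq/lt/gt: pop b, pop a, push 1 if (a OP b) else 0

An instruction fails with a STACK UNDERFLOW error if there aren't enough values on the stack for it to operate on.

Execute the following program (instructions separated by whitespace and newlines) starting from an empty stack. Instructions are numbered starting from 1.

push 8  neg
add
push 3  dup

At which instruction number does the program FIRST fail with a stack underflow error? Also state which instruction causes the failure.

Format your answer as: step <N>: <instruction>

Step 1 ('push 8'): stack = [8], depth = 1
Step 2 ('neg'): stack = [-8], depth = 1
Step 3 ('add'): needs 2 value(s) but depth is 1 — STACK UNDERFLOW

Answer: step 3: add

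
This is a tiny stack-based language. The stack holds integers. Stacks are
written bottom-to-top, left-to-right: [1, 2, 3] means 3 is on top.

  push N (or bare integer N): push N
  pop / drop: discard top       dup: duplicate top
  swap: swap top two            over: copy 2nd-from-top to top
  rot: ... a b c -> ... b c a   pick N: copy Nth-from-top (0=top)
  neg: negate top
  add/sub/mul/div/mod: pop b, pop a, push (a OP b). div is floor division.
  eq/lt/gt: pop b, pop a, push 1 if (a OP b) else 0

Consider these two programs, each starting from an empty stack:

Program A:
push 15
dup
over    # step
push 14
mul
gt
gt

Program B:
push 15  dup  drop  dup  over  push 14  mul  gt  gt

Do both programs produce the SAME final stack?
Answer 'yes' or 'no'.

Answer: yes

Derivation:
Program A trace:
  After 'push 15': [15]
  After 'dup': [15, 15]
  After 'over': [15, 15, 15]
  After 'push 14': [15, 15, 15, 14]
  After 'mul': [15, 15, 210]
  After 'gt': [15, 0]
  After 'gt': [1]
Program A final stack: [1]

Program B trace:
  After 'push 15': [15]
  After 'dup': [15, 15]
  After 'drop': [15]
  After 'dup': [15, 15]
  After 'over': [15, 15, 15]
  After 'push 14': [15, 15, 15, 14]
  After 'mul': [15, 15, 210]
  After 'gt': [15, 0]
  After 'gt': [1]
Program B final stack: [1]
Same: yes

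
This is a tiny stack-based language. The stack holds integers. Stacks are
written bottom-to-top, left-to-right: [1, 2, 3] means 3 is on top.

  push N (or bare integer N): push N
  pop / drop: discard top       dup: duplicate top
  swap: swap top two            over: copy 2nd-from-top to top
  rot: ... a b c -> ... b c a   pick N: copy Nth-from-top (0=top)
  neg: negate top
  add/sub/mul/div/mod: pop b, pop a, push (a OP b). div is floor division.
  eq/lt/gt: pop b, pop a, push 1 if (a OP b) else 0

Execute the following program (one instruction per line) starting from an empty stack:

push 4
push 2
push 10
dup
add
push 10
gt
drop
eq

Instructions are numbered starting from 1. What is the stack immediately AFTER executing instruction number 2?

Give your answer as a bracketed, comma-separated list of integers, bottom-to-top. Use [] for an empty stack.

Step 1 ('push 4'): [4]
Step 2 ('push 2'): [4, 2]

Answer: [4, 2]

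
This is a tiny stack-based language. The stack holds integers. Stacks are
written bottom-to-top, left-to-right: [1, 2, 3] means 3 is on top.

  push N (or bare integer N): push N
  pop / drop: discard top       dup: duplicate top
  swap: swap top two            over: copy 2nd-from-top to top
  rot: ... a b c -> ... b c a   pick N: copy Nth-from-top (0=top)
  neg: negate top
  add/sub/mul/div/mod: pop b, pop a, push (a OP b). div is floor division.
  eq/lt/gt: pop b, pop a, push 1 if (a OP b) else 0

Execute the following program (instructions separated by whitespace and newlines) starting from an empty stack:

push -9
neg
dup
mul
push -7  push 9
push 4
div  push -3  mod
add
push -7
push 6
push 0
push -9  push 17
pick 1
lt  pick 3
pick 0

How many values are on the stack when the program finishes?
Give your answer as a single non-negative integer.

Answer: 9

Derivation:
After 'push -9': stack = [-9] (depth 1)
After 'neg': stack = [9] (depth 1)
After 'dup': stack = [9, 9] (depth 2)
After 'mul': stack = [81] (depth 1)
After 'push -7': stack = [81, -7] (depth 2)
After 'push 9': stack = [81, -7, 9] (depth 3)
After 'push 4': stack = [81, -7, 9, 4] (depth 4)
After 'div': stack = [81, -7, 2] (depth 3)
After 'push -3': stack = [81, -7, 2, -3] (depth 4)
After 'mod': stack = [81, -7, -1] (depth 3)
After 'add': stack = [81, -8] (depth 2)
After 'push -7': stack = [81, -8, -7] (depth 3)
After 'push 6': stack = [81, -8, -7, 6] (depth 4)
After 'push 0': stack = [81, -8, -7, 6, 0] (depth 5)
After 'push -9': stack = [81, -8, -7, 6, 0, -9] (depth 6)
After 'push 17': stack = [81, -8, -7, 6, 0, -9, 17] (depth 7)
After 'pick 1': stack = [81, -8, -7, 6, 0, -9, 17, -9] (depth 8)
After 'lt': stack = [81, -8, -7, 6, 0, -9, 0] (depth 7)
After 'pick 3': stack = [81, -8, -7, 6, 0, -9, 0, 6] (depth 8)
After 'pick 0': stack = [81, -8, -7, 6, 0, -9, 0, 6, 6] (depth 9)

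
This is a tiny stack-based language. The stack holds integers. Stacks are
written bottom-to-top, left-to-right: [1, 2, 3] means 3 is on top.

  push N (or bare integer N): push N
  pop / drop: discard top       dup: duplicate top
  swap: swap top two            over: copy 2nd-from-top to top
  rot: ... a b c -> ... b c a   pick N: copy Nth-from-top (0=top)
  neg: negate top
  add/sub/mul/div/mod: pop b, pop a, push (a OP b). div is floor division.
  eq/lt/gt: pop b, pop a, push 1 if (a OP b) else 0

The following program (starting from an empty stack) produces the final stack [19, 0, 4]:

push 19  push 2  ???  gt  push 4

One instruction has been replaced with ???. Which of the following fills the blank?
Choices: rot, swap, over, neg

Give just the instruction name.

Stack before ???: [19, 2]
Stack after ???:  [19, 2, 19]
Checking each choice:
  rot: stack underflow (need 3, have 2)
  swap: produces [0, 4]
  over: MATCH
  neg: produces [1, 4]


Answer: over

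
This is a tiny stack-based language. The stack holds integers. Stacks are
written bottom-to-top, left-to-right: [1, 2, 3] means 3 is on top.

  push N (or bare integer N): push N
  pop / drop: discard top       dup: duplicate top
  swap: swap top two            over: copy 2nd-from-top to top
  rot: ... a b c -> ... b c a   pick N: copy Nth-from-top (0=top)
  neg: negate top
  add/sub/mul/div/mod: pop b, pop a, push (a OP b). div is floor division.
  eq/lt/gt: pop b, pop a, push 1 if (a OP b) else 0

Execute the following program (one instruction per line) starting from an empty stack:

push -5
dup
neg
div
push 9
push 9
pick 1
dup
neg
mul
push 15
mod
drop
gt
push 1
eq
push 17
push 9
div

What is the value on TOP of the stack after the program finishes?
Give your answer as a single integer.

Answer: 1

Derivation:
After 'push -5': [-5]
After 'dup': [-5, -5]
After 'neg': [-5, 5]
After 'div': [-1]
After 'push 9': [-1, 9]
After 'push 9': [-1, 9, 9]
After 'pick 1': [-1, 9, 9, 9]
After 'dup': [-1, 9, 9, 9, 9]
After 'neg': [-1, 9, 9, 9, -9]
After 'mul': [-1, 9, 9, -81]
After 'push 15': [-1, 9, 9, -81, 15]
After 'mod': [-1, 9, 9, 9]
After 'drop': [-1, 9, 9]
After 'gt': [-1, 0]
After 'push 1': [-1, 0, 1]
After 'eq': [-1, 0]
After 'push 17': [-1, 0, 17]
After 'push 9': [-1, 0, 17, 9]
After 'div': [-1, 0, 1]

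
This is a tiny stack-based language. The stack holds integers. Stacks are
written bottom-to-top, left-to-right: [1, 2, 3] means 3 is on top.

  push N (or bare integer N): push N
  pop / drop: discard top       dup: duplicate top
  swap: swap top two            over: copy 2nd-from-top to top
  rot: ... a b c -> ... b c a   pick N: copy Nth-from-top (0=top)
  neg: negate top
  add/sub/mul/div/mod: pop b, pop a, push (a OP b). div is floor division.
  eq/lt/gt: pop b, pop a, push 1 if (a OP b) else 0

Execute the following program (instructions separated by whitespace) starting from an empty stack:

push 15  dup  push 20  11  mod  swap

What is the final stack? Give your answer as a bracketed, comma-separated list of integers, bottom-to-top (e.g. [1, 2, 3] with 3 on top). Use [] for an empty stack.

After 'push 15': [15]
After 'dup': [15, 15]
After 'push 20': [15, 15, 20]
After 'push 11': [15, 15, 20, 11]
After 'mod': [15, 15, 9]
After 'swap': [15, 9, 15]

Answer: [15, 9, 15]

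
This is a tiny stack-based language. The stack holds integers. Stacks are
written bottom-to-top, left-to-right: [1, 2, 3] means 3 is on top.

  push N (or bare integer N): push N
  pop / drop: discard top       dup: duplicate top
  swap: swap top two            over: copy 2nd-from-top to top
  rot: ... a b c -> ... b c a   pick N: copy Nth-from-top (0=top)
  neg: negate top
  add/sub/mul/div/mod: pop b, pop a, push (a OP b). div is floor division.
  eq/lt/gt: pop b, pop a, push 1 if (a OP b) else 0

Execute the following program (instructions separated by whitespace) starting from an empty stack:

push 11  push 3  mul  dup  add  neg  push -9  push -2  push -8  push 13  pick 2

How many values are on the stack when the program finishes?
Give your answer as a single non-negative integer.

Answer: 6

Derivation:
After 'push 11': stack = [11] (depth 1)
After 'push 3': stack = [11, 3] (depth 2)
After 'mul': stack = [33] (depth 1)
After 'dup': stack = [33, 33] (depth 2)
After 'add': stack = [66] (depth 1)
After 'neg': stack = [-66] (depth 1)
After 'push -9': stack = [-66, -9] (depth 2)
After 'push -2': stack = [-66, -9, -2] (depth 3)
After 'push -8': stack = [-66, -9, -2, -8] (depth 4)
After 'push 13': stack = [-66, -9, -2, -8, 13] (depth 5)
After 'pick 2': stack = [-66, -9, -2, -8, 13, -2] (depth 6)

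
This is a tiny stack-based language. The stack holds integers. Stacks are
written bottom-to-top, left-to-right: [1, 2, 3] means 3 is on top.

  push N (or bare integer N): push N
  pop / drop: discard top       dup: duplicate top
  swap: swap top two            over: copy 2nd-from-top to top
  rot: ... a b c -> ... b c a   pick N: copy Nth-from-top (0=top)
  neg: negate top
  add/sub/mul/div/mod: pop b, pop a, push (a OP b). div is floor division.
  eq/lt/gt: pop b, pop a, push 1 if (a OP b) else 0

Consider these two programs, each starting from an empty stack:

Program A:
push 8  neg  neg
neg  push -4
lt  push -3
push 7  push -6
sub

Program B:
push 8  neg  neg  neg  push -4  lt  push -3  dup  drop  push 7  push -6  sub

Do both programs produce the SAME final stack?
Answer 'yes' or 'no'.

Answer: yes

Derivation:
Program A trace:
  After 'push 8': [8]
  After 'neg': [-8]
  After 'neg': [8]
  After 'neg': [-8]
  After 'push -4': [-8, -4]
  After 'lt': [1]
  After 'push -3': [1, -3]
  After 'push 7': [1, -3, 7]
  After 'push -6': [1, -3, 7, -6]
  After 'sub': [1, -3, 13]
Program A final stack: [1, -3, 13]

Program B trace:
  After 'push 8': [8]
  After 'neg': [-8]
  After 'neg': [8]
  After 'neg': [-8]
  After 'push -4': [-8, -4]
  After 'lt': [1]
  After 'push -3': [1, -3]
  After 'dup': [1, -3, -3]
  After 'drop': [1, -3]
  After 'push 7': [1, -3, 7]
  After 'push -6': [1, -3, 7, -6]
  After 'sub': [1, -3, 13]
Program B final stack: [1, -3, 13]
Same: yes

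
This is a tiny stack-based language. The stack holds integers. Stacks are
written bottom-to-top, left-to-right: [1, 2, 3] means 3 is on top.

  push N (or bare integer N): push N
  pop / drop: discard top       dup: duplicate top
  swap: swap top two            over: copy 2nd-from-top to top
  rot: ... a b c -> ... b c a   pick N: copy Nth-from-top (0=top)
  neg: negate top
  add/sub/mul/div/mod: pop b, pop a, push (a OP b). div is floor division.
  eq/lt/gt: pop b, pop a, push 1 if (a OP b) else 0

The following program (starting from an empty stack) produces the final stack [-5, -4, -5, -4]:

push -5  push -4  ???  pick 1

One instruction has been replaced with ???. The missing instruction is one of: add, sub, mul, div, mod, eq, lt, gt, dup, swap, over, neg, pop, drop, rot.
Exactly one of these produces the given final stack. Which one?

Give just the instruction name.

Answer: over

Derivation:
Stack before ???: [-5, -4]
Stack after ???:  [-5, -4, -5]
The instruction that transforms [-5, -4] -> [-5, -4, -5] is: over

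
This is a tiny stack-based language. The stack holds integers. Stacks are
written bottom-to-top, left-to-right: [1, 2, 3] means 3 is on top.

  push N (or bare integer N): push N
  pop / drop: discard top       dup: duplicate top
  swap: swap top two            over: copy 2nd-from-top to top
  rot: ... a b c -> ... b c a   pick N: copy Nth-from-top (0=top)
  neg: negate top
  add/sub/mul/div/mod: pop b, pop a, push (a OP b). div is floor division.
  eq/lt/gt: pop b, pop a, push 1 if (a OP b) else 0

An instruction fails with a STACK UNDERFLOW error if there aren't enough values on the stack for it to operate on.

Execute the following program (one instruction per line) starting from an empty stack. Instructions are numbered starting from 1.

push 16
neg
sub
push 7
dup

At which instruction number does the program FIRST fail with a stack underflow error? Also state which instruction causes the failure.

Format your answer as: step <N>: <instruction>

Step 1 ('push 16'): stack = [16], depth = 1
Step 2 ('neg'): stack = [-16], depth = 1
Step 3 ('sub'): needs 2 value(s) but depth is 1 — STACK UNDERFLOW

Answer: step 3: sub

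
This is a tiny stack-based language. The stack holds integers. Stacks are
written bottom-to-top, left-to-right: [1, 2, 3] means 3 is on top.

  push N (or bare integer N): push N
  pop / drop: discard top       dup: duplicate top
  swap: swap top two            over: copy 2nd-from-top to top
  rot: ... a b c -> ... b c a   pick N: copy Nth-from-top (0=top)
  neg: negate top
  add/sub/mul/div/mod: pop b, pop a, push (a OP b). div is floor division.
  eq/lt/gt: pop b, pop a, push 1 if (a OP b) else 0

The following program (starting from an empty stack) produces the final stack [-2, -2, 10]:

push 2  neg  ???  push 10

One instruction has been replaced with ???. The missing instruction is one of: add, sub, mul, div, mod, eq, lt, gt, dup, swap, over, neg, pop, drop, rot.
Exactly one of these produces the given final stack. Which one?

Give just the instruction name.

Stack before ???: [-2]
Stack after ???:  [-2, -2]
The instruction that transforms [-2] -> [-2, -2] is: dup

Answer: dup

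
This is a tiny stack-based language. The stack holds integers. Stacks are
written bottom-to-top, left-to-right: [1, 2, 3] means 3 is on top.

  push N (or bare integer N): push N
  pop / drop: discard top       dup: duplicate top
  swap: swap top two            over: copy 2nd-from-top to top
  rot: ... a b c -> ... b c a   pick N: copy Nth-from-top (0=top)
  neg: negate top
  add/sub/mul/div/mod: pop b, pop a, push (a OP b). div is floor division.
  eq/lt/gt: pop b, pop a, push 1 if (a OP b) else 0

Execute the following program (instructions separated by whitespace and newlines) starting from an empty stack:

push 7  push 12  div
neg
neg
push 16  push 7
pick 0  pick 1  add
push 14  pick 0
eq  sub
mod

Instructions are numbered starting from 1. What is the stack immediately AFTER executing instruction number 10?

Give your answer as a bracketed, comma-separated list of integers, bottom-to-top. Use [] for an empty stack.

Answer: [0, 16, 7, 14]

Derivation:
Step 1 ('push 7'): [7]
Step 2 ('push 12'): [7, 12]
Step 3 ('div'): [0]
Step 4 ('neg'): [0]
Step 5 ('neg'): [0]
Step 6 ('push 16'): [0, 16]
Step 7 ('push 7'): [0, 16, 7]
Step 8 ('pick 0'): [0, 16, 7, 7]
Step 9 ('pick 1'): [0, 16, 7, 7, 7]
Step 10 ('add'): [0, 16, 7, 14]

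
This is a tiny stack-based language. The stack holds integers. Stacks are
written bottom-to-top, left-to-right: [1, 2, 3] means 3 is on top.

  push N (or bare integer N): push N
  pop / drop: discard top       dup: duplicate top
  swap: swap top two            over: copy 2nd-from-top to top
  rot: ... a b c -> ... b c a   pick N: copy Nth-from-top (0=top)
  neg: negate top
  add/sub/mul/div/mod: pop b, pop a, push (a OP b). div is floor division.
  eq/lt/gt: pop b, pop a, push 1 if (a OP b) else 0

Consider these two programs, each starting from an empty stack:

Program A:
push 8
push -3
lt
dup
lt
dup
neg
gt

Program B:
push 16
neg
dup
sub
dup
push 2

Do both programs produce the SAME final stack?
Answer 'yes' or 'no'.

Answer: no

Derivation:
Program A trace:
  After 'push 8': [8]
  After 'push -3': [8, -3]
  After 'lt': [0]
  After 'dup': [0, 0]
  After 'lt': [0]
  After 'dup': [0, 0]
  After 'neg': [0, 0]
  After 'gt': [0]
Program A final stack: [0]

Program B trace:
  After 'push 16': [16]
  After 'neg': [-16]
  After 'dup': [-16, -16]
  After 'sub': [0]
  After 'dup': [0, 0]
  After 'push 2': [0, 0, 2]
Program B final stack: [0, 0, 2]
Same: no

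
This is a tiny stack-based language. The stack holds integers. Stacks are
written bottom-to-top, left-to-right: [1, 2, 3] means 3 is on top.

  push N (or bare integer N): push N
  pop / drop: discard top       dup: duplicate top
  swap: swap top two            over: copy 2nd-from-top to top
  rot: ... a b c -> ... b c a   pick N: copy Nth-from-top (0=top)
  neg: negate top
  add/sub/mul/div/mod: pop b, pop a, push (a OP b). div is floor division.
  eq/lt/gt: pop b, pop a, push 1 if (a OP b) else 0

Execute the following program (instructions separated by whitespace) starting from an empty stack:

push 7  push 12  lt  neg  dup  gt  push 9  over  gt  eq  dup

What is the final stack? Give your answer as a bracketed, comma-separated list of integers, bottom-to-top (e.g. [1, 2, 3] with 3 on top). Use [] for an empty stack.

After 'push 7': [7]
After 'push 12': [7, 12]
After 'lt': [1]
After 'neg': [-1]
After 'dup': [-1, -1]
After 'gt': [0]
After 'push 9': [0, 9]
After 'over': [0, 9, 0]
After 'gt': [0, 1]
After 'eq': [0]
After 'dup': [0, 0]

Answer: [0, 0]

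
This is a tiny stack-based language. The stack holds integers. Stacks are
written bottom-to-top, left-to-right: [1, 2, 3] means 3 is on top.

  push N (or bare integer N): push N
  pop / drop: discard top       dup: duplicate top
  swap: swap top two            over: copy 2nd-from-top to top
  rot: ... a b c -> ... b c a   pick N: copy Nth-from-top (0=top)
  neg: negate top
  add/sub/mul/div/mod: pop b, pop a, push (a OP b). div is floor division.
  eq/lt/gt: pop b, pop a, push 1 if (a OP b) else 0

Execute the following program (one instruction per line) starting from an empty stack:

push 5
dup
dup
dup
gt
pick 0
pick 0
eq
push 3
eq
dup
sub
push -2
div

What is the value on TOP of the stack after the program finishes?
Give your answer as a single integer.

After 'push 5': [5]
After 'dup': [5, 5]
After 'dup': [5, 5, 5]
After 'dup': [5, 5, 5, 5]
After 'gt': [5, 5, 0]
After 'pick 0': [5, 5, 0, 0]
After 'pick 0': [5, 5, 0, 0, 0]
After 'eq': [5, 5, 0, 1]
After 'push 3': [5, 5, 0, 1, 3]
After 'eq': [5, 5, 0, 0]
After 'dup': [5, 5, 0, 0, 0]
After 'sub': [5, 5, 0, 0]
After 'push -2': [5, 5, 0, 0, -2]
After 'div': [5, 5, 0, 0]

Answer: 0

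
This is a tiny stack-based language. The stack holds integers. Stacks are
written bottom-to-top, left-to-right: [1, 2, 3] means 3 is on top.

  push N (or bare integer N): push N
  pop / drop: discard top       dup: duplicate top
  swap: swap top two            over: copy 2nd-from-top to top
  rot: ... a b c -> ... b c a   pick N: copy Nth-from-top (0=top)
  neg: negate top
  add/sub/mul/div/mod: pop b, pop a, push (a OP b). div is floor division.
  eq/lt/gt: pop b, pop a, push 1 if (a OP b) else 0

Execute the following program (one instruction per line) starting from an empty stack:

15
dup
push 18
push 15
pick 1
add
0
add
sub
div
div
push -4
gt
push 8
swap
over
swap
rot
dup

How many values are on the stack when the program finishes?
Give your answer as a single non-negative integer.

Answer: 4

Derivation:
After 'push 15': stack = [15] (depth 1)
After 'dup': stack = [15, 15] (depth 2)
After 'push 18': stack = [15, 15, 18] (depth 3)
After 'push 15': stack = [15, 15, 18, 15] (depth 4)
After 'pick 1': stack = [15, 15, 18, 15, 18] (depth 5)
After 'add': stack = [15, 15, 18, 33] (depth 4)
After 'push 0': stack = [15, 15, 18, 33, 0] (depth 5)
After 'add': stack = [15, 15, 18, 33] (depth 4)
After 'sub': stack = [15, 15, -15] (depth 3)
After 'div': stack = [15, -1] (depth 2)
After 'div': stack = [-15] (depth 1)
After 'push -4': stack = [-15, -4] (depth 2)
After 'gt': stack = [0] (depth 1)
After 'push 8': stack = [0, 8] (depth 2)
After 'swap': stack = [8, 0] (depth 2)
After 'over': stack = [8, 0, 8] (depth 3)
After 'swap': stack = [8, 8, 0] (depth 3)
After 'rot': stack = [8, 0, 8] (depth 3)
After 'dup': stack = [8, 0, 8, 8] (depth 4)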